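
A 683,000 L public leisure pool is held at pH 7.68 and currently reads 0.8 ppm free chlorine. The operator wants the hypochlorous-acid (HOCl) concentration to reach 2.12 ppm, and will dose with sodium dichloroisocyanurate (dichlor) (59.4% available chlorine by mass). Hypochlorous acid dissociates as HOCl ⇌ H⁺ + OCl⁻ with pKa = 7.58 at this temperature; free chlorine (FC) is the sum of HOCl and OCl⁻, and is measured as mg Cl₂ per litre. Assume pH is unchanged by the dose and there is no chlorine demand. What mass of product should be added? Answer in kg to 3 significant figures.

[OCl⁻]/[HOCl] = 10^(pH − pKa) = 10^(7.68 − 7.58) = 1.259; fraction as HOCl = 1/(1 + 1.259) = 0.4427.
Free chlorine required for 2.12 ppm HOCl: 2.12 / 0.4427 = 4.789 ppm.
FC to add: 4.789 − 0.8 = 3.989 mg/L as Cl₂.
Cl₂ equivalent: 3.989 mg/L × 683,000 L = 2724 g.
Product at 59.4% available Cl: 2724 / 0.594 = 4587 g.

4.59 kg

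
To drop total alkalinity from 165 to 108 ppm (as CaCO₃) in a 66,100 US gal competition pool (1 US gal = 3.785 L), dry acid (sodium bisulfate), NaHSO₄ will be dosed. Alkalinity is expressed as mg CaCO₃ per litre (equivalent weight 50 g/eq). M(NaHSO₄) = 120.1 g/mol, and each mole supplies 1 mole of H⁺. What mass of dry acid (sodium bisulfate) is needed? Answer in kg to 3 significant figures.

Volume: 66,100 US gal × 3.785 L/gal = 250,188 L.
Alkalinity to neutralize: (165 − 108) = 57 mg/L as CaCO₃ × 250,188 L = 14,260 g as CaCO₃.
Equivalents of H⁺ required: 14,260 ÷ 50 g/eq = 285.2 eq = 285.2 mol NaHSO₄.
Mass of NaHSO₄: 285.2 × 120.1 = 34,250 g.

34.3 kg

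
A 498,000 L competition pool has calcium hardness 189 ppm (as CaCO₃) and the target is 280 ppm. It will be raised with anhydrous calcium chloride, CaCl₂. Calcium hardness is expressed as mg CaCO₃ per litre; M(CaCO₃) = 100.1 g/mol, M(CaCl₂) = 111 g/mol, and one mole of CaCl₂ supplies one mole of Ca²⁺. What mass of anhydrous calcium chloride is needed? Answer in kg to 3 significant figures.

50.3 kg

Hardness to add: (280 − 189) = 91 mg/L as CaCO₃ × 498,000 L = 45,320 g as CaCO₃.
Moles of Ca²⁺ (1 mol Ca²⁺ ≡ 1 mol CaCO₃): 45,320 / 100.1 g/mol = 452.7 mol.
Mass of CaCl₂: 452.7 × 111 = 50,250 g.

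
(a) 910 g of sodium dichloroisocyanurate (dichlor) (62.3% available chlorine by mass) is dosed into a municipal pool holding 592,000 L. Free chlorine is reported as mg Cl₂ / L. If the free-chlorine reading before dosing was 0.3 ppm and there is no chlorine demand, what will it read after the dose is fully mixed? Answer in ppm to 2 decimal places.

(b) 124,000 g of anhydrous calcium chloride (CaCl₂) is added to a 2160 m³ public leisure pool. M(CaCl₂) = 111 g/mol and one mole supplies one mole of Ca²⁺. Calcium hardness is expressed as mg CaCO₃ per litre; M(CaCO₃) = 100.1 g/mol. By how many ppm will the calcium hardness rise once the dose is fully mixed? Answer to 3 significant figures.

(a) 1.26 ppm; (b) 51.8 ppm

(a) Available chlorine delivered: 910 g × 0.623 = 566.9 g as Cl₂.
(a) Concentration rise: 566.9 g / 592,000 L = 0.9577 mg/L = 0.96 ppm.
(a) Final FC: 0.3 + 0.96 = 1.26 ppm.

(b) Volume: 2160 m³ = 2,160,000 L.
(b) Moles of Ca²⁺: 124,000 g ÷ 111 g/mol = 1117 mol.
(b) As CaCO₃: 1117 mol × 100.1 g/mol = 111,800 g.
(b) Rise: 111,800 g / 2,160,000 L × 1000 = 51.77 mg/L.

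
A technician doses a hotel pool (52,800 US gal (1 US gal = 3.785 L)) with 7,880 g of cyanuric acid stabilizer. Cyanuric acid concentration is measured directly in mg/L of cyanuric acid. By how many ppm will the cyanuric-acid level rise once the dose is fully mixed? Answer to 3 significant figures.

Volume: 52,800 US gal × 3.785 L/gal = 199,848 L.
Rise: 7,880 g / 199,848 L × 1000 = 39.43 mg/L.

39.4 ppm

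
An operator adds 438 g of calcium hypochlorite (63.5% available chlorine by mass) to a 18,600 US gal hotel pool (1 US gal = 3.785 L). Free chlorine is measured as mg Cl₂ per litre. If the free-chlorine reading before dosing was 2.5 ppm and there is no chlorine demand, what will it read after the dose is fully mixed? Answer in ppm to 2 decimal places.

Volume: 18,600 US gal × 3.785 L/gal = 70,401 L.
Available chlorine delivered: 438 g × 0.635 = 278.1 g as Cl₂.
Concentration rise: 278.1 g / 70,401 L = 3.951 mg/L = 3.95 ppm.
Final FC: 2.5 + 3.95 = 6.45 ppm.

6.45 ppm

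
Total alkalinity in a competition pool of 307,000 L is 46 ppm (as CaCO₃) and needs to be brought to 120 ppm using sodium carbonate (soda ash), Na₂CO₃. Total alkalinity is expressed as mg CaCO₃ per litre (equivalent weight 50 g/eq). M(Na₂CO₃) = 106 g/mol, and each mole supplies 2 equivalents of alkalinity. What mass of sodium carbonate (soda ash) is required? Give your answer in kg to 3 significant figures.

24.1 kg

Alkalinity to add: (120 − 46) = 74 mg/L as CaCO₃ × 307,000 L = 22,720 g as CaCO₃.
Equivalents: 22,720 g ÷ 50 g/eq = 454.4 eq.
Each mole of Na₂CO₃ supplies 2 eq, so 454.4 / 2 = 227.2 mol.
Mass: 227.2 mol × 106 g/mol = 24,080 g.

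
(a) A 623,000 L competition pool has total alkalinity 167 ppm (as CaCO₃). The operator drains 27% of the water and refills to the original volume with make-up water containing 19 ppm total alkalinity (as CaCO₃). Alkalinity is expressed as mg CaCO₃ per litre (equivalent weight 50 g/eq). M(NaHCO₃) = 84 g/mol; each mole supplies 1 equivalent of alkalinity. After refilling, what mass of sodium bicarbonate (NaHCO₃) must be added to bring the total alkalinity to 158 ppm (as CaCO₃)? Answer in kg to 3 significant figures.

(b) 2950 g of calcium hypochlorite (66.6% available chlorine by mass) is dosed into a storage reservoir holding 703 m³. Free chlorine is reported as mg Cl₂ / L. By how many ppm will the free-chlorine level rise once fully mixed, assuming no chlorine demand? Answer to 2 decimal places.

(a) 32.4 kg; (b) 2.79 ppm

(a) After draining 27% and refilling: 167 × 0.73 + 19 × 0.27 = 127.04 ppm.
(a) Deficit to target: 158 − 127.04 = 30.96 mg/L.
(a) As CaCO₃: 30.96 mg/L × 623,000 L = 19,290 g; ÷ 50 g/eq ÷ 1 = 385.8 mol NaHCO₃.
(a) Mass: 385.8 × 84 = 32,400 g.

(b) Volume: 703 m³ = 703,000 L.
(b) Available chlorine delivered: 2950 g × 0.666 = 1965 g as Cl₂.
(b) Concentration rise: 1965 g / 703,000 L = 2.795 mg/L = 2.79 ppm.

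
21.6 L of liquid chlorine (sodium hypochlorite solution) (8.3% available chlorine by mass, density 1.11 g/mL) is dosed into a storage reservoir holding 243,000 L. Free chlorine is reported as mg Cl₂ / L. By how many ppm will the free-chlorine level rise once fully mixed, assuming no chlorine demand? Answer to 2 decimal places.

Mass of solution: 21.6 L × 1000 mL/L × 1.11 g/mL = 23,980 g.
Available chlorine delivered: 23,980 g × 0.083 = 1990 g as Cl₂.
Concentration rise: 1990 g / 243,000 L = 8.189 mg/L = 8.19 ppm.

8.19 ppm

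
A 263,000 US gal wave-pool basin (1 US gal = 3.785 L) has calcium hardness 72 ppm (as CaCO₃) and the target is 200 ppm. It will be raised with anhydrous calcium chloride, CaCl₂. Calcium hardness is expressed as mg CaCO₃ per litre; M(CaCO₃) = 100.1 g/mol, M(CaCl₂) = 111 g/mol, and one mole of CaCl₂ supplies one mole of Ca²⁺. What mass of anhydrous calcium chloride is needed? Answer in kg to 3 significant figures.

141 kg

Volume: 263,000 US gal × 3.785 L/gal = 995,455 L.
Hardness to add: (200 − 72) = 128 mg/L as CaCO₃ × 995,455 L = 127,400 g as CaCO₃.
Moles of Ca²⁺ (1 mol Ca²⁺ ≡ 1 mol CaCO₃): 127,400 / 100.1 g/mol = 1273 mol.
Mass of CaCl₂: 1273 × 111 = 141,300 g.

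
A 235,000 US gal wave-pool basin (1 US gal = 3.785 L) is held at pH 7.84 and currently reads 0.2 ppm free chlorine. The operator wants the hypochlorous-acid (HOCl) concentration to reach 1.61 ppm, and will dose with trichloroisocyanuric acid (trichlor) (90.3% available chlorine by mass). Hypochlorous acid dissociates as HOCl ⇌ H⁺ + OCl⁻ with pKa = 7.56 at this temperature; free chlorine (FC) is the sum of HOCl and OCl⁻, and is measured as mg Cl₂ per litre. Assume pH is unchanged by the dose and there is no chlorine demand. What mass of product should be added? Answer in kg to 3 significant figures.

Volume: 235,000 US gal × 3.785 L/gal = 889,475 L.
[OCl⁻]/[HOCl] = 10^(pH − pKa) = 10^(7.84 − 7.56) = 1.905; fraction as HOCl = 1/(1 + 1.905) = 0.3442.
Free chlorine required for 1.61 ppm HOCl: 1.61 / 0.3442 = 4.678 ppm.
FC to add: 4.678 − 0.2 = 4.478 mg/L as Cl₂.
Cl₂ equivalent: 4.478 mg/L × 889,475 L = 3983 g.
Product at 90.3% available Cl: 3983 / 0.903 = 4411 g.

4.41 kg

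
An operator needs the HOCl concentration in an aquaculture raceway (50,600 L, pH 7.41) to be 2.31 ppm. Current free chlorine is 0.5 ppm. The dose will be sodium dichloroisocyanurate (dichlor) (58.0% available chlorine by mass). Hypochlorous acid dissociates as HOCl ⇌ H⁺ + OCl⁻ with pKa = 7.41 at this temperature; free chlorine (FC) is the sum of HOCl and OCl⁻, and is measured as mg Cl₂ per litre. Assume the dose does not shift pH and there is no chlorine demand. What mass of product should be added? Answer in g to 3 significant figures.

359 g

[OCl⁻]/[HOCl] = 10^(pH − pKa) = 10^(7.41 − 7.41) = 1; fraction as HOCl = 1/(1 + 1) = 0.5.
Free chlorine required for 2.31 ppm HOCl: 2.31 / 0.5 = 4.62 ppm.
FC to add: 4.62 − 0.5 = 4.12 mg/L as Cl₂.
Cl₂ equivalent: 4.12 mg/L × 50,600 L = 208.5 g.
Product at 58.0% available Cl: 208.5 / 0.58 = 359.4 g.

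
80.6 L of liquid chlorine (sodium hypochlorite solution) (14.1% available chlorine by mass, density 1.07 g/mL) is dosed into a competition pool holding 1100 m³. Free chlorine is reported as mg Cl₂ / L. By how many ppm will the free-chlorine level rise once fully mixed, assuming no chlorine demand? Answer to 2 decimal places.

Volume: 1100 m³ = 1,100,000 L.
Mass of solution: 80.6 L × 1000 mL/L × 1.07 g/mL = 86,240 g.
Available chlorine delivered: 86,240 g × 0.141 = 12,160 g as Cl₂.
Concentration rise: 12,160 g / 1,100,000 L = 11.05 mg/L = 11.05 ppm.

11.05 ppm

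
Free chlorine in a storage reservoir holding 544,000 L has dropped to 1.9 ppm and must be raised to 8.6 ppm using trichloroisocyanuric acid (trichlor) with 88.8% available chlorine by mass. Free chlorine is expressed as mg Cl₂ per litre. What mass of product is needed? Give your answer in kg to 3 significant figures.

4.10 kg

Chlorine deficit: 8.6 − 1.9 = 6.7 ppm = 6.7 mg/L as Cl₂.
Cl₂ equivalent needed: 6.7 mg/L × 544,000 L = 3,645,000 mg = 3645 g.
Product at 88.8% available chlorine: 3645 / 0.888 = 4105 g.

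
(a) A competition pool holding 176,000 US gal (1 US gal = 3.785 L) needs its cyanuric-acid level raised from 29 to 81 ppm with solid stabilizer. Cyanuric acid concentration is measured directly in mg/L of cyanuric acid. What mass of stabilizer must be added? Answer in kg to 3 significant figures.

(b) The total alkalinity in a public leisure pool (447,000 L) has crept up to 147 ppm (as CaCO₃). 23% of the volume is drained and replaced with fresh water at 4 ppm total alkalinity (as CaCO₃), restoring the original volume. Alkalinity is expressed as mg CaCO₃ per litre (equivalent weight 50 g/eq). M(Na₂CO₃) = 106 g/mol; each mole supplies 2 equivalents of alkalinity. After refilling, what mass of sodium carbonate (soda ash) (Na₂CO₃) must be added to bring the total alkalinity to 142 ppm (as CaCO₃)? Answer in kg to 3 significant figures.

(a) 34.6 kg; (b) 13.2 kg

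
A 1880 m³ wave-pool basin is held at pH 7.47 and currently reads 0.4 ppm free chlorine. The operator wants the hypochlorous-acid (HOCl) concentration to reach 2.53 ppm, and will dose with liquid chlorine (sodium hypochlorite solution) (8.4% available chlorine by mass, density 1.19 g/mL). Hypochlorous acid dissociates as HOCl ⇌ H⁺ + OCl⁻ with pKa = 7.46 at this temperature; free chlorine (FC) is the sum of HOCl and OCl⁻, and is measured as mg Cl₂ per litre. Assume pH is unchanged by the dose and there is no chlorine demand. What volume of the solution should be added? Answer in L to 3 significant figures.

88.8 L

Volume: 1880 m³ = 1,880,000 L.
[OCl⁻]/[HOCl] = 10^(pH − pKa) = 10^(7.47 − 7.46) = 1.023; fraction as HOCl = 1/(1 + 1.023) = 0.4942.
Free chlorine required for 2.53 ppm HOCl: 2.53 / 0.4942 = 5.119 ppm.
FC to add: 5.119 − 0.4 = 4.719 mg/L as Cl₂.
Cl₂ equivalent: 4.719 mg/L × 1,880,000 L = 8872 g.
Product at 8.4% available Cl: 8872 / 0.084 = 105,600 g.
Volume: 105,600 g ÷ 1.19 g/mL = 88,750 mL.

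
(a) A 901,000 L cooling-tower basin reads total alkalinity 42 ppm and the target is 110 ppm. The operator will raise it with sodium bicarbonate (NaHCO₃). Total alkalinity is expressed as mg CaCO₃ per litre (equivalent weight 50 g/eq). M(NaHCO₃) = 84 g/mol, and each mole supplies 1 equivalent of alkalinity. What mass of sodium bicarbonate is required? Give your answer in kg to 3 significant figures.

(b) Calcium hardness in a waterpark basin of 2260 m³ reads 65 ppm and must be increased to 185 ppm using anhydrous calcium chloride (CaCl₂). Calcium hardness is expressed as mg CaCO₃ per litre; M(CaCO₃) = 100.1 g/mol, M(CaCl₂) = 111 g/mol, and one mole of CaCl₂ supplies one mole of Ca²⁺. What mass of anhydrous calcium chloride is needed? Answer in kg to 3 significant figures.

(a) 103 kg; (b) 301 kg

(a) Alkalinity to add: (110 − 42) = 68 mg/L as CaCO₃ × 901,000 L = 61,270 g as CaCO₃.
(a) Equivalents: 61,270 g ÷ 50 g/eq = 1225 eq.
(a) NaHCO₃ supplies 1 eq per mole → 1225 mol.
(a) Mass: 1225 mol × 84 g/mol = 102,900 g.

(b) Volume: 2260 m³ = 2,260,000 L.
(b) Hardness to add: (185 − 65) = 120 mg/L as CaCO₃ × 2,260,000 L = 271,200 g as CaCO₃.
(b) Moles of Ca²⁺ (1 mol Ca²⁺ ≡ 1 mol CaCO₃): 271,200 / 100.1 g/mol = 2709 mol.
(b) Mass of CaCl₂: 2709 × 111 = 300,700 g.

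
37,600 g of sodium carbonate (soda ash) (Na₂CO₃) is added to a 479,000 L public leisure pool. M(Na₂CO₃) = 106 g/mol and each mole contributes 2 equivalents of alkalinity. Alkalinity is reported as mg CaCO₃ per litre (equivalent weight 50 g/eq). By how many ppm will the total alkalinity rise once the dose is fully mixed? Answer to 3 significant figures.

74.1 ppm

Moles of Na₂CO₃: 37,600 g ÷ 106 g/mol = 354.7 mol → 709.4 eq of alkalinity.
As CaCO₃: 709.4 eq × 50 g/eq = 35,470 g.
Rise: 35,470 g / 479,000 L × 1000 = 74.05 mg/L.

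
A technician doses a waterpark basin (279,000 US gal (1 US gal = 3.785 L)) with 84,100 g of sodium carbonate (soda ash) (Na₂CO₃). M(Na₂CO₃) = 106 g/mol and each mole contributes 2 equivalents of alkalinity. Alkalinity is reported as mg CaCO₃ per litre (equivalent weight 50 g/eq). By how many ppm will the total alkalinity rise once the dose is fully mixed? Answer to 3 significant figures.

Volume: 279,000 US gal × 3.785 L/gal = 1,056,015 L.
Moles of Na₂CO₃: 84,100 g ÷ 106 g/mol = 793.4 mol → 1587 eq of alkalinity.
As CaCO₃: 1587 eq × 50 g/eq = 79,340 g.
Rise: 79,340 g / 1,056,015 L × 1000 = 75.13 mg/L.

75.1 ppm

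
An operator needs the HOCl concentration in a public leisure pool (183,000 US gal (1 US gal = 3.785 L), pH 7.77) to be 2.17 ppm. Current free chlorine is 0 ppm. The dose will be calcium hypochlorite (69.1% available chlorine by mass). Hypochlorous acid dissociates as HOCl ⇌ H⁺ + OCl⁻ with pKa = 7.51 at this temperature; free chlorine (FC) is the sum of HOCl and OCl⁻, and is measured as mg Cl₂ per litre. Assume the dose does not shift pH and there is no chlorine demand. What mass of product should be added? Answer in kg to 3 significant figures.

6.13 kg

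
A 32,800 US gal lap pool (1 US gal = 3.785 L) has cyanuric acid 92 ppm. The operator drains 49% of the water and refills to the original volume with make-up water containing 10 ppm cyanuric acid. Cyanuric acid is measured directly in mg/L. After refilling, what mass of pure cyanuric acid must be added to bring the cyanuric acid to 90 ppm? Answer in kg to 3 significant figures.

Volume: 32,800 US gal × 3.785 L/gal = 124,148 L.
After draining 49% and refilling: 92 × 0.51 + 10 × 0.49 = 51.82 ppm.
Deficit to target: 90 − 51.82 = 38.18 mg/L.
Mass: 38.18 mg/L × 124,148 L = 4740 g cyanuric acid.

4.74 kg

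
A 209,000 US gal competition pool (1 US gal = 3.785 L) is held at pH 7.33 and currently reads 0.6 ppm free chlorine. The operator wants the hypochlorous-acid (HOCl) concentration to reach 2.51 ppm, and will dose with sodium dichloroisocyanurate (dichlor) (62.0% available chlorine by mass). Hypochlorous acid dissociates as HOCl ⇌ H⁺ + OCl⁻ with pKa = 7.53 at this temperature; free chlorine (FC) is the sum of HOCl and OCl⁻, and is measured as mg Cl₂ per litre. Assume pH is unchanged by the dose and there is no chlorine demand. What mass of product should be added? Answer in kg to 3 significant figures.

4.46 kg

Volume: 209,000 US gal × 3.785 L/gal = 791,065 L.
[OCl⁻]/[HOCl] = 10^(pH − pKa) = 10^(7.33 − 7.53) = 0.631; fraction as HOCl = 1/(1 + 0.631) = 0.6131.
Free chlorine required for 2.51 ppm HOCl: 2.51 / 0.6131 = 4.094 ppm.
FC to add: 4.094 − 0.6 = 3.494 mg/L as Cl₂.
Cl₂ equivalent: 3.494 mg/L × 791,065 L = 2764 g.
Product at 62.0% available Cl: 2764 / 0.62 = 4458 g.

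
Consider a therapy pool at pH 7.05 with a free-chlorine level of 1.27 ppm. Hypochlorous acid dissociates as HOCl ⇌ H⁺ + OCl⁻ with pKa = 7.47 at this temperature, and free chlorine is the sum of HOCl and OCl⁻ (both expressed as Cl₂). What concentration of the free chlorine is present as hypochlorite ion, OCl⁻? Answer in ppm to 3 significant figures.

0.350 ppm

[OCl⁻]/[HOCl] = 10^(pH − pKa) = 10^(7.05 − 7.47) = 10^-0.42 = 0.3802.
Fraction as HOCl = 1 / (1 + 0.3802) = 0.7245.
OCl⁻ = (1 − 0.7245) × 1.27 ppm = 0.3498 ppm.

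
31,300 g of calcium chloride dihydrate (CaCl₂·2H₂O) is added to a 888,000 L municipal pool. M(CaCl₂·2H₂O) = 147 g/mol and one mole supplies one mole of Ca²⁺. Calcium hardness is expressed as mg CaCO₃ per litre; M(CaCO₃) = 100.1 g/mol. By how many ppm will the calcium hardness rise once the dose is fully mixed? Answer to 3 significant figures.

24.0 ppm

Moles of Ca²⁺: 31,300 g ÷ 147 g/mol = 212.9 mol.
As CaCO₃: 212.9 mol × 100.1 g/mol = 21,310 g.
Rise: 21,310 g / 888,000 L × 1000 = 24 mg/L.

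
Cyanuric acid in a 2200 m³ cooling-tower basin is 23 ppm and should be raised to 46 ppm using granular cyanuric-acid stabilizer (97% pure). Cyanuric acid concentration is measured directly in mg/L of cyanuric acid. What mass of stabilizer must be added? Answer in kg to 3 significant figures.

52.2 kg

Volume: 2200 m³ = 2,200,000 L.
CYA to add: (46 − 23) = 23 mg/L × 2,200,000 L = 50,600 g cyanuric acid.
At 97% purity: 50,600 / 0.97 = 52,160 g product.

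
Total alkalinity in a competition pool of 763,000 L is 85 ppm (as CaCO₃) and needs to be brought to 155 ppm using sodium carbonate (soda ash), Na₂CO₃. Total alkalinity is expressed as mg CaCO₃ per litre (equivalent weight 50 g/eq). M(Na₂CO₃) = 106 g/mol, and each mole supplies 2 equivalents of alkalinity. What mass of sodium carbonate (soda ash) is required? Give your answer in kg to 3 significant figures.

56.6 kg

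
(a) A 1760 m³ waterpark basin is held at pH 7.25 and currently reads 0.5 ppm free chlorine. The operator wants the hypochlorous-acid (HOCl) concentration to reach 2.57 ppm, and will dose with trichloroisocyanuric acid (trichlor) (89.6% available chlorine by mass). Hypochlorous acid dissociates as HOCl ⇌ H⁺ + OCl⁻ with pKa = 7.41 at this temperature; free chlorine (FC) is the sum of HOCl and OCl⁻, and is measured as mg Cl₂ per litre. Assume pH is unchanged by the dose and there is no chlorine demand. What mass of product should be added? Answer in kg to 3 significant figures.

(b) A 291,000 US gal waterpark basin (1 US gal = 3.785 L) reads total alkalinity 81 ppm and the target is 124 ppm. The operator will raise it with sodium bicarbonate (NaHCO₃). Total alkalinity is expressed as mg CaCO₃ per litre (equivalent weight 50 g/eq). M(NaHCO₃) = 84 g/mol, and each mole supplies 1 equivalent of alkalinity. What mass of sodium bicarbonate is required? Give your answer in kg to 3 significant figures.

(a) 7.56 kg; (b) 79.6 kg

(a) Volume: 1760 m³ = 1,760,000 L.
(a) [OCl⁻]/[HOCl] = 10^(pH − pKa) = 10^(7.25 − 7.41) = 0.6918; fraction as HOCl = 1/(1 + 0.6918) = 0.5911.
(a) Free chlorine required for 2.57 ppm HOCl: 2.57 / 0.5911 = 4.348 ppm.
(a) FC to add: 4.348 − 0.5 = 3.848 mg/L as Cl₂.
(a) Cl₂ equivalent: 3.848 mg/L × 1,760,000 L = 6772 g.
(a) Product at 89.6% available Cl: 6772 / 0.896 = 7559 g.

(b) Volume: 291,000 US gal × 3.785 L/gal = 1,101,435 L.
(b) Alkalinity to add: (124 − 81) = 43 mg/L as CaCO₃ × 1,101,435 L = 47,360 g as CaCO₃.
(b) Equivalents: 47,360 g ÷ 50 g/eq = 947.2 eq.
(b) NaHCO₃ supplies 1 eq per mole → 947.2 mol.
(b) Mass: 947.2 mol × 84 g/mol = 79,570 g.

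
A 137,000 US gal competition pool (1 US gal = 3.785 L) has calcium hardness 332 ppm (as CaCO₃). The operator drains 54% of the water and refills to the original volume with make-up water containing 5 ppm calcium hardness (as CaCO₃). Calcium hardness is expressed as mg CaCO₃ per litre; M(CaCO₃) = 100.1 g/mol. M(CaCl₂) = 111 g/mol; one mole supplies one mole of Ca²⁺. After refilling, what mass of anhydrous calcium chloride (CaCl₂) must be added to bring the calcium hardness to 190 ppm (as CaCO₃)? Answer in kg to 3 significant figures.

19.9 kg

Volume: 137,000 US gal × 3.785 L/gal = 518,545 L.
After draining 54% and refilling: 332 × 0.46 + 5 × 0.54 = 155.42 ppm.
Deficit to target: 190 − 155.42 = 34.58 mg/L.
As CaCO₃: 34.58 mg/L × 518,545 L = 17,930 g; ÷ 100.1 = 179.1 mol Ca²⁺.
Mass: 179.1 × 111 = 19,880 g.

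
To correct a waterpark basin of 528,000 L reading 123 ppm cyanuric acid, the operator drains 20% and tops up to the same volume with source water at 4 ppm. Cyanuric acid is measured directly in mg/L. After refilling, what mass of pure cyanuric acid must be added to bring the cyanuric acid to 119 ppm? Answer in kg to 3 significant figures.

10.5 kg

After draining 20% and refilling: 123 × 0.80 + 4 × 0.20 = 99.2 ppm.
Deficit to target: 119 − 99.2 = 19.8 mg/L.
Mass: 19.8 mg/L × 528,000 L = 10,450 g cyanuric acid.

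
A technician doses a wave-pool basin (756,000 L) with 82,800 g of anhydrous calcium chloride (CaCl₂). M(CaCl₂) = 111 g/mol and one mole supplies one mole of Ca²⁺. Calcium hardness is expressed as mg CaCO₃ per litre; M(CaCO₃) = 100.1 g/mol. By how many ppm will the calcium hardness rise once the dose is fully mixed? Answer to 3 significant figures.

98.8 ppm

Moles of Ca²⁺: 82,800 g ÷ 111 g/mol = 745.9 mol.
As CaCO₃: 745.9 mol × 100.1 g/mol = 74,670 g.
Rise: 74,670 g / 756,000 L × 1000 = 98.77 mg/L.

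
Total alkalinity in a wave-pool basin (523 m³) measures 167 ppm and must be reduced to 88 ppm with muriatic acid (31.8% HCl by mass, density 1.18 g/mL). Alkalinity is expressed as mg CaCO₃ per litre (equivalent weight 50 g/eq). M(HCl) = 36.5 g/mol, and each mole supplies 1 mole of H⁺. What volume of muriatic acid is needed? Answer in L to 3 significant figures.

80.4 L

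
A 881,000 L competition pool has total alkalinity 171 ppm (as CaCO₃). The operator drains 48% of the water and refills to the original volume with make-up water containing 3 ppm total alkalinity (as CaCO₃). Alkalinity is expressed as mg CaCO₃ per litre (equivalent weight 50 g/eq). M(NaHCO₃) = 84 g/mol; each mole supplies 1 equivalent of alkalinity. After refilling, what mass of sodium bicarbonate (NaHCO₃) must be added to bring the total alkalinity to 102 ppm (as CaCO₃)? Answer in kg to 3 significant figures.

After draining 48% and refilling: 171 × 0.52 + 3 × 0.48 = 90.36 ppm.
Deficit to target: 102 − 90.36 = 11.64 mg/L.
As CaCO₃: 11.64 mg/L × 881,000 L = 10,250 g; ÷ 50 g/eq ÷ 1 = 205.1 mol NaHCO₃.
Mass: 205.1 × 84 = 17,230 g.

17.2 kg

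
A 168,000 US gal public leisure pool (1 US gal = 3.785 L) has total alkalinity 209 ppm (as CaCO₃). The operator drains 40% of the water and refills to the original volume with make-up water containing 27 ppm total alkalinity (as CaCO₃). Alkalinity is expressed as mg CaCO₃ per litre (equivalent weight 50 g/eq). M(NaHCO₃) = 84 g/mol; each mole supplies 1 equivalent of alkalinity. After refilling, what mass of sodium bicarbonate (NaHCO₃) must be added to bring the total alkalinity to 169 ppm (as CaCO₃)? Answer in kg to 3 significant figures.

35.0 kg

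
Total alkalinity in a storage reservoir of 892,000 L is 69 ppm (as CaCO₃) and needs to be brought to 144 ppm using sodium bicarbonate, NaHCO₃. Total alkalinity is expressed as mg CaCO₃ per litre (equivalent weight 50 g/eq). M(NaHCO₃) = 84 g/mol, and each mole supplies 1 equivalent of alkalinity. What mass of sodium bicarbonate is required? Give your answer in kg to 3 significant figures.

Alkalinity to add: (144 − 69) = 75 mg/L as CaCO₃ × 892,000 L = 66,900 g as CaCO₃.
Equivalents: 66,900 g ÷ 50 g/eq = 1338 eq.
NaHCO₃ supplies 1 eq per mole → 1338 mol.
Mass: 1338 mol × 84 g/mol = 112,400 g.

112 kg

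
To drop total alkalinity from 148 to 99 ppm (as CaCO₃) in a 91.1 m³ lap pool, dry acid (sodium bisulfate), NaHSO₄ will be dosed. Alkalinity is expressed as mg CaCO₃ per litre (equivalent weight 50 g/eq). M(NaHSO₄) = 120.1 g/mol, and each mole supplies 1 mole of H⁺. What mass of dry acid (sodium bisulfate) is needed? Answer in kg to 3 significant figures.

10.7 kg

Volume: 91.1 m³ = 91,100 L.
Alkalinity to neutralize: (148 − 99) = 49 mg/L as CaCO₃ × 91,100 L = 4464 g as CaCO₃.
Equivalents of H⁺ required: 4464 ÷ 50 g/eq = 89.28 eq = 89.28 mol NaHSO₄.
Mass of NaHSO₄: 89.28 × 120.1 = 10,720 g.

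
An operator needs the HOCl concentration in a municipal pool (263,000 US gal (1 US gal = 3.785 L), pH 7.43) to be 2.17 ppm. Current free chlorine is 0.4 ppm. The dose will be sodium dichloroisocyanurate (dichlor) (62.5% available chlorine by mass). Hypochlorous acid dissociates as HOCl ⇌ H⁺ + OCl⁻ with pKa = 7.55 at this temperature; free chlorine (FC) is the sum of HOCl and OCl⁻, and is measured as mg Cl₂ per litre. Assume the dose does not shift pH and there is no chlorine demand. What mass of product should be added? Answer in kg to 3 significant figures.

Volume: 263,000 US gal × 3.785 L/gal = 995,455 L.
[OCl⁻]/[HOCl] = 10^(pH − pKa) = 10^(7.43 − 7.55) = 0.7586; fraction as HOCl = 1/(1 + 0.7586) = 0.5686.
Free chlorine required for 2.17 ppm HOCl: 2.17 / 0.5686 = 3.816 ppm.
FC to add: 3.816 − 0.4 = 3.416 mg/L as Cl₂.
Cl₂ equivalent: 3.416 mg/L × 995,455 L = 3401 g.
Product at 62.5% available Cl: 3401 / 0.625 = 5441 g.

5.44 kg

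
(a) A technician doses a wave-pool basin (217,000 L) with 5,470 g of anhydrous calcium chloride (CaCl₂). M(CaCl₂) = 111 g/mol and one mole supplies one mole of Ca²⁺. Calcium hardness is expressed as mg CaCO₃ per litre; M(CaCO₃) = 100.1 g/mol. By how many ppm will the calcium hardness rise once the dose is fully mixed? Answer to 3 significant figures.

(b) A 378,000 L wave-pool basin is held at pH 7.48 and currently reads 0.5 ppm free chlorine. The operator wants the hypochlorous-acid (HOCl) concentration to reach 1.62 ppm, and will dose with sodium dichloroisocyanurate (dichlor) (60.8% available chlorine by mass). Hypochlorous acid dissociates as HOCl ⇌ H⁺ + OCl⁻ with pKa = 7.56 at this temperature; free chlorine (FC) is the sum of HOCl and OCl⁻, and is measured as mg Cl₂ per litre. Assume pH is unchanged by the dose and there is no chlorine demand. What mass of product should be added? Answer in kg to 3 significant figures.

(a) 22.7 ppm; (b) 1.53 kg

(a) Moles of Ca²⁺: 5,470 g ÷ 111 g/mol = 49.28 mol.
(a) As CaCO₃: 49.28 mol × 100.1 g/mol = 4933 g.
(a) Rise: 4933 g / 217,000 L × 1000 = 22.73 mg/L.

(b) [OCl⁻]/[HOCl] = 10^(pH − pKa) = 10^(7.48 − 7.56) = 0.8318; fraction as HOCl = 1/(1 + 0.8318) = 0.5459.
(b) Free chlorine required for 1.62 ppm HOCl: 1.62 / 0.5459 = 2.967 ppm.
(b) FC to add: 2.967 − 0.5 = 2.467 mg/L as Cl₂.
(b) Cl₂ equivalent: 2.467 mg/L × 378,000 L = 932.7 g.
(b) Product at 60.8% available Cl: 932.7 / 0.608 = 1534 g.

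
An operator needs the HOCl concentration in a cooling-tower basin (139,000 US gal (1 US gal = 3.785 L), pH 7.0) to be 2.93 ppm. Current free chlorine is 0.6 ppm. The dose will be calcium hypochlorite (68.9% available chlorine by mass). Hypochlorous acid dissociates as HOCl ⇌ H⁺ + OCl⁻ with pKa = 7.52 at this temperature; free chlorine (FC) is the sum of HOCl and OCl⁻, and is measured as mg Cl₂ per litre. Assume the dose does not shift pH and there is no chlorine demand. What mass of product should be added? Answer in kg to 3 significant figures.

Volume: 139,000 US gal × 3.785 L/gal = 526,115 L.
[OCl⁻]/[HOCl] = 10^(pH − pKa) = 10^(7.0 − 7.52) = 0.302; fraction as HOCl = 1/(1 + 0.302) = 0.7681.
Free chlorine required for 2.93 ppm HOCl: 2.93 / 0.7681 = 3.815 ppm.
FC to add: 3.815 − 0.6 = 3.215 mg/L as Cl₂.
Cl₂ equivalent: 3.215 mg/L × 526,115 L = 1691 g.
Product at 68.9% available Cl: 1691 / 0.689 = 2455 g.

2.45 kg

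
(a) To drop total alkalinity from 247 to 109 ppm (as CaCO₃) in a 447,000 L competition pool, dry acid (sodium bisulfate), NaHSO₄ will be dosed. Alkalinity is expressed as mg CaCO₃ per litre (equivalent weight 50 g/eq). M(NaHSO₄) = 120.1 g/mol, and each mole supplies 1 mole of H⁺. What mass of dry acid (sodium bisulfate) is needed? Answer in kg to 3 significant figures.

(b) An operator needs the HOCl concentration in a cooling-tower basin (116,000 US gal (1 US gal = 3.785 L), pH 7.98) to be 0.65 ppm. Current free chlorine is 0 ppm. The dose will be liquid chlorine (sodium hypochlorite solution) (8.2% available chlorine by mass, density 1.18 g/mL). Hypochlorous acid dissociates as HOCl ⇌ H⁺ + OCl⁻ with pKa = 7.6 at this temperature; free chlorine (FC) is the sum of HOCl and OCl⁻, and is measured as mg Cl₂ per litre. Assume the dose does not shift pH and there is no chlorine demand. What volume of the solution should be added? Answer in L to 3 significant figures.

(a) 148 kg; (b) 10.0 L

(a) Alkalinity to neutralize: (247 − 109) = 138 mg/L as CaCO₃ × 447,000 L = 61,690 g as CaCO₃.
(a) Equivalents of H⁺ required: 61,690 ÷ 50 g/eq = 1234 eq = 1234 mol NaHSO₄.
(a) Mass of NaHSO₄: 1234 × 120.1 = 148,200 g.

(b) Volume: 116,000 US gal × 3.785 L/gal = 439,060 L.
(b) [OCl⁻]/[HOCl] = 10^(pH − pKa) = 10^(7.98 − 7.6) = 2.399; fraction as HOCl = 1/(1 + 2.399) = 0.2942.
(b) Free chlorine required for 0.65 ppm HOCl: 0.65 / 0.2942 = 2.209 ppm.
(b) FC to add: 2.209 − 0 = 2.209 mg/L as Cl₂.
(b) Cl₂ equivalent: 2.209 mg/L × 439,060 L = 970 g.
(b) Product at 8.2% available Cl: 970 / 0.082 = 11,830 g.
(b) Volume: 11,830 g ÷ 1.18 g/mL = 10,020 mL.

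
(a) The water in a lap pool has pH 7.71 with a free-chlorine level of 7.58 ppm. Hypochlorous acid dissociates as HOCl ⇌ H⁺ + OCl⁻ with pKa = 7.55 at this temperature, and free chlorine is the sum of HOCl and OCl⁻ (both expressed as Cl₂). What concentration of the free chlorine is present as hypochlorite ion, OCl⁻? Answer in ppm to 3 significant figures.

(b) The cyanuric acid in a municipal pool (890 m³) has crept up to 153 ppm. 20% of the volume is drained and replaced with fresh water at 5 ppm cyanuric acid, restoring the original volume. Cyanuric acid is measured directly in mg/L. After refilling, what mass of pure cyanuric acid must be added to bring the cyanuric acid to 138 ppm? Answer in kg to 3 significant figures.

(a) [OCl⁻]/[HOCl] = 10^(pH − pKa) = 10^(7.71 − 7.55) = 10^0.16 = 1.445.
(a) Fraction as HOCl = 1 / (1 + 1.445) = 0.4089.
(a) OCl⁻ = (1 − 0.4089) × 7.58 ppm = 4.48 ppm.

(b) Volume: 890 m³ = 890,000 L.
(b) After draining 20% and refilling: 153 × 0.80 + 5 × 0.20 = 123.4 ppm.
(b) Deficit to target: 138 − 123.4 = 14.6 mg/L.
(b) Mass: 14.6 mg/L × 890,000 L = 12,990 g cyanuric acid.

(a) 4.48 ppm; (b) 13.0 kg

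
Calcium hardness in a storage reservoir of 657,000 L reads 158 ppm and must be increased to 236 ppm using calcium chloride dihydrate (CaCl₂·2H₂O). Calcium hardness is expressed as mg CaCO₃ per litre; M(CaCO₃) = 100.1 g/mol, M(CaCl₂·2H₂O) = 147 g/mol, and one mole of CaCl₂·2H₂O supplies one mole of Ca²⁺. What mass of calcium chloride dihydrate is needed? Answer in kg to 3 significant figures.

Hardness to add: (236 − 158) = 78 mg/L as CaCO₃ × 657,000 L = 51,250 g as CaCO₃.
Moles of Ca²⁺ (1 mol Ca²⁺ ≡ 1 mol CaCO₃): 51,250 / 100.1 g/mol = 511.9 mol.
Mass of CaCl₂·2H₂O: 511.9 × 147 = 75,260 g.

75.3 kg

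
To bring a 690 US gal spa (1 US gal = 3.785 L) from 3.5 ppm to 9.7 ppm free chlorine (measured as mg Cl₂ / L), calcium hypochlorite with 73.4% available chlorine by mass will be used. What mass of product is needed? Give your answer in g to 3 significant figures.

Volume: 690 US gal × 3.785 L/gal = 2,612 L.
Chlorine deficit: 9.7 − 3.5 = 6.2 ppm = 6.2 mg/L as Cl₂.
Cl₂ equivalent needed: 6.2 mg/L × 2,612 L = 16,190 mg = 16.19 g.
Product at 73.4% available chlorine: 16.19 / 0.734 = 22.06 g.

22.1 g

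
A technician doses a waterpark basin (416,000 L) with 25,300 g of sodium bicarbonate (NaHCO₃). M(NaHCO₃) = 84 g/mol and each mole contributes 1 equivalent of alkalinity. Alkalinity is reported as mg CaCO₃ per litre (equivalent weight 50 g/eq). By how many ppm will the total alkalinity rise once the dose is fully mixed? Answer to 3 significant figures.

Moles of NaHCO₃: 25,300 g ÷ 84 g/mol = 301.2 mol → 301.2 eq of alkalinity.
As CaCO₃: 301.2 eq × 50 g/eq = 15,060 g.
Rise: 15,060 g / 416,000 L × 1000 = 36.2 mg/L.

36.2 ppm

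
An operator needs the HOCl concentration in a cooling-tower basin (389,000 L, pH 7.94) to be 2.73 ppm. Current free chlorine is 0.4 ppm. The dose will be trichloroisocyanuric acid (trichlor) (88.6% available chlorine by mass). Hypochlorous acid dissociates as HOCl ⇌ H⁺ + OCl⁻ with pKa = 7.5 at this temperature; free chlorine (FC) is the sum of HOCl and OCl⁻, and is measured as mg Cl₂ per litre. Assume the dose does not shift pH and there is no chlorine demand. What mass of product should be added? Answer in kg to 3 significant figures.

4.32 kg

[OCl⁻]/[HOCl] = 10^(pH − pKa) = 10^(7.94 − 7.5) = 2.754; fraction as HOCl = 1/(1 + 2.754) = 0.2664.
Free chlorine required for 2.73 ppm HOCl: 2.73 / 0.2664 = 10.25 ppm.
FC to add: 10.25 − 0.4 = 9.849 mg/L as Cl₂.
Cl₂ equivalent: 9.849 mg/L × 389,000 L = 3831 g.
Product at 88.6% available Cl: 3831 / 0.886 = 4324 g.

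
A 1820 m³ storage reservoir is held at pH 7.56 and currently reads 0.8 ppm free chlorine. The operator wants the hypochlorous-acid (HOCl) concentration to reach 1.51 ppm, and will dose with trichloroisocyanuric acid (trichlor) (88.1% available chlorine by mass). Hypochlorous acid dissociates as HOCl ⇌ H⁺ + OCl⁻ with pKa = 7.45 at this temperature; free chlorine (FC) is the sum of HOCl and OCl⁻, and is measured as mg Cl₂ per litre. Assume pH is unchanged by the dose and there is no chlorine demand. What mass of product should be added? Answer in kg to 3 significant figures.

Volume: 1820 m³ = 1,820,000 L.
[OCl⁻]/[HOCl] = 10^(pH − pKa) = 10^(7.56 − 7.45) = 1.288; fraction as HOCl = 1/(1 + 1.288) = 0.437.
Free chlorine required for 1.51 ppm HOCl: 1.51 / 0.437 = 3.455 ppm.
FC to add: 3.455 − 0.8 = 2.655 mg/L as Cl₂.
Cl₂ equivalent: 2.655 mg/L × 1,820,000 L = 4833 g.
Product at 88.1% available Cl: 4833 / 0.881 = 5485 g.

5.49 kg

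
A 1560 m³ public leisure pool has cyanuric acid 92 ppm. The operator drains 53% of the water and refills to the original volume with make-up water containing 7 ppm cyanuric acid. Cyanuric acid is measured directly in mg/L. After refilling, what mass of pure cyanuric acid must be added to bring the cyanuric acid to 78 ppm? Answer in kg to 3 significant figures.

Volume: 1560 m³ = 1,560,000 L.
After draining 53% and refilling: 92 × 0.47 + 7 × 0.53 = 46.95 ppm.
Deficit to target: 78 − 46.95 = 31.05 mg/L.
Mass: 31.05 mg/L × 1,560,000 L = 48,440 g cyanuric acid.

48.4 kg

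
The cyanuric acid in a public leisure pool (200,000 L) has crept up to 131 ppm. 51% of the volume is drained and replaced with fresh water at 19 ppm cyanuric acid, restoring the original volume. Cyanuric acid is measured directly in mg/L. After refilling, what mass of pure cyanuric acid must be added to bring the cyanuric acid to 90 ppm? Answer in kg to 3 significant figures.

3.22 kg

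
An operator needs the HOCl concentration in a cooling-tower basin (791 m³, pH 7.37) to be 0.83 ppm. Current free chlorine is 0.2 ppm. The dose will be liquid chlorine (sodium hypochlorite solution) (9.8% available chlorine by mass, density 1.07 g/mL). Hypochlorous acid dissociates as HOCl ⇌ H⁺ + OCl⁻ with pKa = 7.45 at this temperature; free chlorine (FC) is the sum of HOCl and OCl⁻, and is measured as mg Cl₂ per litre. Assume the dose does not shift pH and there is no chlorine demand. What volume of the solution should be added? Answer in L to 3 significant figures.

9.96 L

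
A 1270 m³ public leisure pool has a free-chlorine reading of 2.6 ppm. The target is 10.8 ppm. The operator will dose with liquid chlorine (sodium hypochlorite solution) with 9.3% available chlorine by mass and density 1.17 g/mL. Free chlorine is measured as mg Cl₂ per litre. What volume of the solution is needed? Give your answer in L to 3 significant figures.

Volume: 1270 m³ = 1,270,000 L.
Chlorine deficit: 10.8 − 2.6 = 8.2 ppm = 8.2 mg/L as Cl₂.
Cl₂ equivalent needed: 8.2 mg/L × 1,270,000 L = 10,410,000 mg = 10,410 g.
Product at 9.3% available chlorine: 10,410 / 0.093 = 112,000 g.
Volume at density 1.17 g/mL: 112,000 g ÷ 1.17 g/mL = 95,710 mL.

95.7 L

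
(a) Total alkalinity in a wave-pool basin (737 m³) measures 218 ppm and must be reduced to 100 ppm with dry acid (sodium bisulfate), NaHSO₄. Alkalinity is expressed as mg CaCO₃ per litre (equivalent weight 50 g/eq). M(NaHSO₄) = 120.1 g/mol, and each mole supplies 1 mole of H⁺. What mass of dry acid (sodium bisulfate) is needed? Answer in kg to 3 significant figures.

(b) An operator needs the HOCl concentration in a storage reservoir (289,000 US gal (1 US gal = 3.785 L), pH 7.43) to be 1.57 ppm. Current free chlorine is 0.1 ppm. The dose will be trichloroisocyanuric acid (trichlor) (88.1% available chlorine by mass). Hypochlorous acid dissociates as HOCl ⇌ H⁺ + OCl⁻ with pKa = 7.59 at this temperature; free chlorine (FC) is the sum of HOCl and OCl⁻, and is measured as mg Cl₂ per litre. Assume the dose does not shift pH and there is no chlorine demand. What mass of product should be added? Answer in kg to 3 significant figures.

(a) Volume: 737 m³ = 737,000 L.
(a) Alkalinity to neutralize: (218 − 100) = 118 mg/L as CaCO₃ × 737,000 L = 86,970 g as CaCO₃.
(a) Equivalents of H⁺ required: 86,970 ÷ 50 g/eq = 1739 eq = 1739 mol NaHSO₄.
(a) Mass of NaHSO₄: 1739 × 120.1 = 208,900 g.

(b) Volume: 289,000 US gal × 3.785 L/gal = 1,093,865 L.
(b) [OCl⁻]/[HOCl] = 10^(pH − pKa) = 10^(7.43 − 7.59) = 0.6918; fraction as HOCl = 1/(1 + 0.6918) = 0.5911.
(b) Free chlorine required for 1.57 ppm HOCl: 1.57 / 0.5911 = 2.656 ppm.
(b) FC to add: 2.656 − 0.1 = 2.556 mg/L as Cl₂.
(b) Cl₂ equivalent: 2.556 mg/L × 1,093,865 L = 2796 g.
(b) Product at 88.1% available Cl: 2796 / 0.881 = 3174 g.

(a) 209 kg; (b) 3.17 kg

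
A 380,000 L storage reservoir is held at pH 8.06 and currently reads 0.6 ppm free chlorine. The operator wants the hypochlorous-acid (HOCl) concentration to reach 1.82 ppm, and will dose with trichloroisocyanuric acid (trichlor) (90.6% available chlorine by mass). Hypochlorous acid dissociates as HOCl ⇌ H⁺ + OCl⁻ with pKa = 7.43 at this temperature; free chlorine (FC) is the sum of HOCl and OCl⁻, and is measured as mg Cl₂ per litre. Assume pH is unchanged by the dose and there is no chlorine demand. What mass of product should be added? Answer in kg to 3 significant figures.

3.77 kg

[OCl⁻]/[HOCl] = 10^(pH − pKa) = 10^(8.06 − 7.43) = 4.266; fraction as HOCl = 1/(1 + 4.266) = 0.1899.
Free chlorine required for 1.82 ppm HOCl: 1.82 / 0.1899 = 9.584 ppm.
FC to add: 9.584 − 0.6 = 8.984 mg/L as Cl₂.
Cl₂ equivalent: 8.984 mg/L × 380,000 L = 3414 g.
Product at 90.6% available Cl: 3414 / 0.906 = 3768 g.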